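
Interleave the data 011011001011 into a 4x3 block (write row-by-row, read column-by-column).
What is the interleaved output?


Matrix:
  011
  011
  001
  011
Read columns: 000011011111

000011011111


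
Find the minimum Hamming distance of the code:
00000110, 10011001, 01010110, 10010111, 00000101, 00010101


Comparing all pairs, minimum distance: 1
Can detect 0 errors, correct 0 errors

1


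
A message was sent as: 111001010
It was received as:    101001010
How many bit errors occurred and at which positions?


XOR: 010000000

1 error(s) at position(s): 1


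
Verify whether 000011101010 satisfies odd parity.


Number of 1s: 5

Yes, parity is correct (5 ones)


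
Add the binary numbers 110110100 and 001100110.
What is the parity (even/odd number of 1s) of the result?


110110100 = 436
001100110 = 102
Sum = 538 = 1000011010
1s count = 4

even parity (4 ones in 1000011010)


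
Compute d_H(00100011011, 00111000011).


XOR: 00011011000
Count of 1s: 4

4


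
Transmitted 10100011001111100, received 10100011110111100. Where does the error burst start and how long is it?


XOR: 00000000111000000

Burst at position 8, length 3


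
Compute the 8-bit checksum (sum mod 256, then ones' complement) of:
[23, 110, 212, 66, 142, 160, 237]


Sum = 950 mod 256 = 182
Complement = 73

73


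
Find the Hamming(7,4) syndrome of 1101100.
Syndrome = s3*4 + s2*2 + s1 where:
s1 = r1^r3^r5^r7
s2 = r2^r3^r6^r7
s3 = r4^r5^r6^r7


s1=0, s2=1, s3=0

Syndrome = 2 (error at position 2)


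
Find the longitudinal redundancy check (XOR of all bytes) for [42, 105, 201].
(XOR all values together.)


XOR chain: 42 ^ 105 ^ 201 = 138

138


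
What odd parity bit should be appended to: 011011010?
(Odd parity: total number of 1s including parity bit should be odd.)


Number of 1s in data: 5
Parity bit: 0

0


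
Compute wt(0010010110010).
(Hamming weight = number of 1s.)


Counting 1s in 0010010110010

5


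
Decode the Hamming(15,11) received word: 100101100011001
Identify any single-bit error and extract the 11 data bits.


Syndrome = 12: error at position 12

Data: 00110010001 (corrected bit 12)


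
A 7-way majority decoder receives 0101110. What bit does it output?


Ones: 4 out of 7
Threshold: 4

1 (4/7 voted 1)


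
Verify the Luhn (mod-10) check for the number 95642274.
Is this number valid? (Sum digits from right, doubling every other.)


Luhn sum = 36
36 mod 10 = 6

Invalid (Luhn sum mod 10 = 6)


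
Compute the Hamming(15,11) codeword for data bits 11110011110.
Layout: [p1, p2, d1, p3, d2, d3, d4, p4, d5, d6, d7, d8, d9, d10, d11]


Parity bits: p1=1, p2=1, p3=0, p4=0

111011100011110


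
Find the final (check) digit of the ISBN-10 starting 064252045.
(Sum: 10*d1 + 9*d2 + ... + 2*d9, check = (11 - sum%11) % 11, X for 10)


Weighted sum: 162
162 mod 11 = 8

Check digit: 3


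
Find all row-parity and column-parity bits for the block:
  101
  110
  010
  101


Row parities: 0010
Column parities: 100

Row P: 0010, Col P: 100, Corner: 1


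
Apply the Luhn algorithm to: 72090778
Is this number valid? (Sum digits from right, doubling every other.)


Luhn sum = 36
36 mod 10 = 6

Invalid (Luhn sum mod 10 = 6)


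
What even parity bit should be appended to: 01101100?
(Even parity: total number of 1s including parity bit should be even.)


Number of 1s in data: 4
Parity bit: 0

0


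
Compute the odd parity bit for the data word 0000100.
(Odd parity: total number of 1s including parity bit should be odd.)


Number of 1s in data: 1
Parity bit: 0

0


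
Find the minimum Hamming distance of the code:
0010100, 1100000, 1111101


Comparing all pairs, minimum distance: 4
Can detect 3 errors, correct 1 errors

4


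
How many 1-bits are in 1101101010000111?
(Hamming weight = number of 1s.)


Counting 1s in 1101101010000111

9


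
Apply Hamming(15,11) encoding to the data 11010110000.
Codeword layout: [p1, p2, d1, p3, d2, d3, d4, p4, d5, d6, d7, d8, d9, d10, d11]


Parity bits: p1=0, p2=0, p3=0, p4=0

001010100110000


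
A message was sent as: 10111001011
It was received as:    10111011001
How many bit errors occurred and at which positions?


XOR: 00000010010

2 error(s) at position(s): 6, 9


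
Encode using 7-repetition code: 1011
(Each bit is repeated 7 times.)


Each bit -> 7 copies

1111111000000011111111111111


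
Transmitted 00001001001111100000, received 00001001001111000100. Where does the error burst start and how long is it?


XOR: 00000000000000100100

Burst at position 14, length 4


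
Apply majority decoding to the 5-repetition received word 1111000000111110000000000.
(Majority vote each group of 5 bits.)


Groups: 11110, 00000, 11111, 00000, 00000
Majority votes: 10100

10100


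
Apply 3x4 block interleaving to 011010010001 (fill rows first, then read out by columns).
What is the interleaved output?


Matrix:
  0110
  1001
  0001
Read columns: 010100100011

010100100011


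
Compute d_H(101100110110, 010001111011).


XOR: 111101001101
Count of 1s: 8

8


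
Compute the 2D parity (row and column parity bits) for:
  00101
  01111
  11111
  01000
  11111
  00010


Row parities: 001111
Column parities: 00000

Row P: 001111, Col P: 00000, Corner: 0


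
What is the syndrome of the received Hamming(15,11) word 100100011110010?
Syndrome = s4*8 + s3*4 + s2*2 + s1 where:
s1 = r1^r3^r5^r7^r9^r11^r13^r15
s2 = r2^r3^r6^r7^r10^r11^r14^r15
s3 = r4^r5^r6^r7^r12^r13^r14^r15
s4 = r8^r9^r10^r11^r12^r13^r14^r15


s1=1, s2=1, s3=0, s4=1

Syndrome = 11 (error at position 11)


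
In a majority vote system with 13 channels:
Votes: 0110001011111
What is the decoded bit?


Ones: 8 out of 13
Threshold: 7

1 (8/13 voted 1)


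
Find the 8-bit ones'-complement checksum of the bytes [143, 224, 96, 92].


Sum = 555 mod 256 = 43
Complement = 212

212


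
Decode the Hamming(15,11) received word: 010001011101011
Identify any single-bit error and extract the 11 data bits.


Syndrome = 2: error at position 2

Data: 00101101011 (corrected bit 2)


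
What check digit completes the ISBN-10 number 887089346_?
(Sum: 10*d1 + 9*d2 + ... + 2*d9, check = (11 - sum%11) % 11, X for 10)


Weighted sum: 337
337 mod 11 = 7

Check digit: 4


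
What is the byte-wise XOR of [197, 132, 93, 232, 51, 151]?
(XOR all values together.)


XOR chain: 197 ^ 132 ^ 93 ^ 232 ^ 51 ^ 151 = 80

80


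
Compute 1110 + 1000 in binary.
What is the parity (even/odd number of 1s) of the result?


1110 = 14
1000 = 8
Sum = 22 = 10110
1s count = 3

odd parity (3 ones in 10110)


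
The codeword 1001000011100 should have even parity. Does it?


Number of 1s: 5

No, parity error (5 ones)


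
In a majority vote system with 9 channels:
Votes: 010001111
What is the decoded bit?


Ones: 5 out of 9
Threshold: 5

1 (5/9 voted 1)


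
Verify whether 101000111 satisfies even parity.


Number of 1s: 5

No, parity error (5 ones)


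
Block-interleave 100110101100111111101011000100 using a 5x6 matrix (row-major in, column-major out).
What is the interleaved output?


Matrix:
  100110
  101100
  111111
  101011
  000100
Read columns: 111100010001110111011011000110

111100010001110111011011000110


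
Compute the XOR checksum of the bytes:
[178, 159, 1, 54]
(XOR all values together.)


XOR chain: 178 ^ 159 ^ 1 ^ 54 = 26

26


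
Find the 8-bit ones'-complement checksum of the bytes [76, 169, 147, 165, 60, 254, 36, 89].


Sum = 996 mod 256 = 228
Complement = 27

27


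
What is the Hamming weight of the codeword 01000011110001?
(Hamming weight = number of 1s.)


Counting 1s in 01000011110001

6


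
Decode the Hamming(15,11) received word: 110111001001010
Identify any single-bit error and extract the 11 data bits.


Syndrome = 15: error at position 15

Data: 01101001011 (corrected bit 15)


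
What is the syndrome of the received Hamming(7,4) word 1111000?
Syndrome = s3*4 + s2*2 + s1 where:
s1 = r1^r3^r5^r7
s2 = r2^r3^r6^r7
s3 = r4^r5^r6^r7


s1=0, s2=0, s3=1

Syndrome = 4 (error at position 4)


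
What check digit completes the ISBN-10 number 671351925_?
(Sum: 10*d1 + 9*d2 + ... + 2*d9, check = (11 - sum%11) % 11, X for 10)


Weighted sum: 239
239 mod 11 = 8

Check digit: 3


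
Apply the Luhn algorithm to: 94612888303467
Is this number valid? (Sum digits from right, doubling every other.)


Luhn sum = 70
70 mod 10 = 0

Valid (Luhn sum mod 10 = 0)


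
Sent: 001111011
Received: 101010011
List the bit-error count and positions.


XOR: 100101000

3 error(s) at position(s): 0, 3, 5


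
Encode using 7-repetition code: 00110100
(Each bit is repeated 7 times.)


Each bit -> 7 copies

00000000000000111111111111110000000111111100000000000000


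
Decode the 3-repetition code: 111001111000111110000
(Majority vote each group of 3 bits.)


Groups: 111, 001, 111, 000, 111, 110, 000
Majority votes: 1010110

1010110


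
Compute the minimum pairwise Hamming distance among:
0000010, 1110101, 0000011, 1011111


Comparing all pairs, minimum distance: 1
Can detect 0 errors, correct 0 errors

1


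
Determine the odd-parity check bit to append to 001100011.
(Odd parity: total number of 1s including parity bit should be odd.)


Number of 1s in data: 4
Parity bit: 1

1


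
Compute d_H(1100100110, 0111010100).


XOR: 1011110010
Count of 1s: 6

6


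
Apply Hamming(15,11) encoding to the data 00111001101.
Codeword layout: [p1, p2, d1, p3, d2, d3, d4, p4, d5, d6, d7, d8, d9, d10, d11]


Parity bits: p1=0, p2=1, p3=1, p4=0

010101101001101


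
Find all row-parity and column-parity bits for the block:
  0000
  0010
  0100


Row parities: 011
Column parities: 0110

Row P: 011, Col P: 0110, Corner: 0


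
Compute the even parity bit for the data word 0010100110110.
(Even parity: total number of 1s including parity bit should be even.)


Number of 1s in data: 6
Parity bit: 0

0


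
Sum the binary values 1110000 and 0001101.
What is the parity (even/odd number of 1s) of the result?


1110000 = 112
0001101 = 13
Sum = 125 = 1111101
1s count = 6

even parity (6 ones in 1111101)


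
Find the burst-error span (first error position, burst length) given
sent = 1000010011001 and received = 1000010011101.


XOR: 0000000000100

Burst at position 10, length 1


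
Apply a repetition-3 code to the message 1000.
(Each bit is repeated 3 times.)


Each bit -> 3 copies

111000000000


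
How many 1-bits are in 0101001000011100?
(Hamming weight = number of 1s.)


Counting 1s in 0101001000011100

6


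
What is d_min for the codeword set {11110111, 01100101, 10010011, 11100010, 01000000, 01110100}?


Comparing all pairs, minimum distance: 2
Can detect 1 errors, correct 0 errors

2


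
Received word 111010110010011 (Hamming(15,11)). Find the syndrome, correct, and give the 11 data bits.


Syndrome = 0: no error detected

Data: 11010010011 (no errors)


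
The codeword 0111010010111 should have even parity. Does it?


Number of 1s: 8

Yes, parity is correct (8 ones)


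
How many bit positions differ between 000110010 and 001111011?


XOR: 001001001
Count of 1s: 3

3


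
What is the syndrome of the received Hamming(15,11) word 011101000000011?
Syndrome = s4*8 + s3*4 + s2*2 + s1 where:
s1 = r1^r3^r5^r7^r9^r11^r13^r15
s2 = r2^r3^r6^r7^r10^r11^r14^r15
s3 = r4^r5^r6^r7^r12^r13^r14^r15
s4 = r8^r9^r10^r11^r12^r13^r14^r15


s1=0, s2=1, s3=0, s4=0

Syndrome = 2 (error at position 2)


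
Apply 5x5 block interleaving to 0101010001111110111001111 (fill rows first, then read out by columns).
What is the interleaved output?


Matrix:
  01010
  10001
  11111
  01110
  01111
Read columns: 0110010111001111011101101

0110010111001111011101101


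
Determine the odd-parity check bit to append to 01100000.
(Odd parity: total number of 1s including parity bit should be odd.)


Number of 1s in data: 2
Parity bit: 1

1


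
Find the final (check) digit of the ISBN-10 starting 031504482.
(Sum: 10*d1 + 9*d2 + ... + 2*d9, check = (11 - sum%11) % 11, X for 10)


Weighted sum: 134
134 mod 11 = 2

Check digit: 9


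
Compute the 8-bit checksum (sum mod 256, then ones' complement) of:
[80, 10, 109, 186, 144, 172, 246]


Sum = 947 mod 256 = 179
Complement = 76

76


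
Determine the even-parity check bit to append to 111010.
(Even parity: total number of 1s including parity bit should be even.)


Number of 1s in data: 4
Parity bit: 0

0


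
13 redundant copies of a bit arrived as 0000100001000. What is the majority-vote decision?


Ones: 2 out of 13
Threshold: 7

0 (2/13 voted 1)


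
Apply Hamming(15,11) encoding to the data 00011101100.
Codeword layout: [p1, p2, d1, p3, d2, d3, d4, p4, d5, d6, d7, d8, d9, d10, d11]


Parity bits: p1=1, p2=0, p3=1, p4=0

100100101101100


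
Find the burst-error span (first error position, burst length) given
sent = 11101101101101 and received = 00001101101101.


XOR: 11100000000000

Burst at position 0, length 3


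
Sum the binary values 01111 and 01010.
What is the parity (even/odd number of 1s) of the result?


01111 = 15
01010 = 10
Sum = 25 = 11001
1s count = 3

odd parity (3 ones in 11001)


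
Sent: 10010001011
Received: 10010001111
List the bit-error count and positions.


XOR: 00000000100

1 error(s) at position(s): 8


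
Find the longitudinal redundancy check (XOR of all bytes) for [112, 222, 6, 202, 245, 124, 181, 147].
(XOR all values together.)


XOR chain: 112 ^ 222 ^ 6 ^ 202 ^ 245 ^ 124 ^ 181 ^ 147 = 205

205


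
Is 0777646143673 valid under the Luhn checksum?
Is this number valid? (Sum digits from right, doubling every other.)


Luhn sum = 63
63 mod 10 = 3

Invalid (Luhn sum mod 10 = 3)


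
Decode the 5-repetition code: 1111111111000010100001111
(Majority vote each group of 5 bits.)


Groups: 11111, 11111, 00001, 01000, 01111
Majority votes: 11001

11001


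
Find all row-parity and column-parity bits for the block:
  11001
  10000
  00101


Row parities: 110
Column parities: 01100

Row P: 110, Col P: 01100, Corner: 0


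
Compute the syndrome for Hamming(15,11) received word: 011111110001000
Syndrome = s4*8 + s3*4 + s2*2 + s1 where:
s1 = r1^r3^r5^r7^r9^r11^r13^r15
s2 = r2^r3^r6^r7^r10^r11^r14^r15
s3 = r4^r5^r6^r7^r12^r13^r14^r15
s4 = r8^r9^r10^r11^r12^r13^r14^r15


s1=1, s2=0, s3=1, s4=0

Syndrome = 5 (error at position 5)


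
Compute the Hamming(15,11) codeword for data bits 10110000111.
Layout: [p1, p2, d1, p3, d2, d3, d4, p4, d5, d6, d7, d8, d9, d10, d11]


Parity bits: p1=0, p2=1, p3=1, p4=1

011101110000111


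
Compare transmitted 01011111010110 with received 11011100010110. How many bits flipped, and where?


XOR: 10000011000000

3 error(s) at position(s): 0, 6, 7


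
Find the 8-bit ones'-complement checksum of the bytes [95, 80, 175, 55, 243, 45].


Sum = 693 mod 256 = 181
Complement = 74

74


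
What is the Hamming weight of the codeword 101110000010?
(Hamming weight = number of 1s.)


Counting 1s in 101110000010

5


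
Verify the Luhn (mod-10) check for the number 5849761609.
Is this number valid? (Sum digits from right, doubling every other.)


Luhn sum = 54
54 mod 10 = 4

Invalid (Luhn sum mod 10 = 4)


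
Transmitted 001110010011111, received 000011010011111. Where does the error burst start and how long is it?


XOR: 001101000000000

Burst at position 2, length 4


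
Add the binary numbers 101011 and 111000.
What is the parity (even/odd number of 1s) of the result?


101011 = 43
111000 = 56
Sum = 99 = 1100011
1s count = 4

even parity (4 ones in 1100011)


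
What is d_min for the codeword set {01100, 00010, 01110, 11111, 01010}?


Comparing all pairs, minimum distance: 1
Can detect 0 errors, correct 0 errors

1


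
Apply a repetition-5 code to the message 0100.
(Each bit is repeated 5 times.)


Each bit -> 5 copies

00000111110000000000


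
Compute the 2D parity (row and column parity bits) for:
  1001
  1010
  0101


Row parities: 000
Column parities: 0110

Row P: 000, Col P: 0110, Corner: 0


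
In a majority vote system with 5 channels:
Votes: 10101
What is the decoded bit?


Ones: 3 out of 5
Threshold: 3

1 (3/5 voted 1)


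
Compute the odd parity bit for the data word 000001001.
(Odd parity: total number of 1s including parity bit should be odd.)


Number of 1s in data: 2
Parity bit: 1

1


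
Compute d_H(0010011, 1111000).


XOR: 1101011
Count of 1s: 5

5


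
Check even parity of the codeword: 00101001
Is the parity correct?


Number of 1s: 3

No, parity error (3 ones)


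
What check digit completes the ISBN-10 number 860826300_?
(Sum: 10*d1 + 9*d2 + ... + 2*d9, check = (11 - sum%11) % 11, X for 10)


Weighted sum: 244
244 mod 11 = 2

Check digit: 9


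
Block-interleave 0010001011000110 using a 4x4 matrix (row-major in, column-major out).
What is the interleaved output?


Matrix:
  0010
  0010
  1100
  0110
Read columns: 0010001111010000

0010001111010000


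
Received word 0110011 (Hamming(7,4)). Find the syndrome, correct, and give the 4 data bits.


Syndrome = 0: no error detected

Data: 1011 (no errors)


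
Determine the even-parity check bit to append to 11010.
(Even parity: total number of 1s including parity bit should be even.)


Number of 1s in data: 3
Parity bit: 1

1


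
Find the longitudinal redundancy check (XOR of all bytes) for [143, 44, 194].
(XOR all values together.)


XOR chain: 143 ^ 44 ^ 194 = 97

97


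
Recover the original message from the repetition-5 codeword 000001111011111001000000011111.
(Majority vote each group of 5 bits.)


Groups: 00000, 11110, 11111, 00100, 00000, 11111
Majority votes: 011001

011001


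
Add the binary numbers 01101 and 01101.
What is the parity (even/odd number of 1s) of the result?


01101 = 13
01101 = 13
Sum = 26 = 11010
1s count = 3

odd parity (3 ones in 11010)


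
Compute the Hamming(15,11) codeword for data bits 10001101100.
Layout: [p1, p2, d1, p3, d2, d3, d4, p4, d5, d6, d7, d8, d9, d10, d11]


Parity bits: p1=1, p2=0, p3=0, p4=0

101000001101100


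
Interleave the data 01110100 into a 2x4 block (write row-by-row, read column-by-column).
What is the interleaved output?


Matrix:
  0111
  0100
Read columns: 00111010

00111010


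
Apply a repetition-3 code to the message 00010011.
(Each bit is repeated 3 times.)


Each bit -> 3 copies

000000000111000000111111


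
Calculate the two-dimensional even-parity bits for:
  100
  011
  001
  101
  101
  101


Row parities: 101000
Column parities: 011

Row P: 101000, Col P: 011, Corner: 0


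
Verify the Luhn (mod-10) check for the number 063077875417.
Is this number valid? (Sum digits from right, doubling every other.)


Luhn sum = 52
52 mod 10 = 2

Invalid (Luhn sum mod 10 = 2)


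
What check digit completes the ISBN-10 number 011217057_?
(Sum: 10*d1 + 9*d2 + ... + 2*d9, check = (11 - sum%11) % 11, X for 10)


Weighted sum: 101
101 mod 11 = 2

Check digit: 9


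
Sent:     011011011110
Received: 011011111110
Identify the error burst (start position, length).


XOR: 000000100000

Burst at position 6, length 1


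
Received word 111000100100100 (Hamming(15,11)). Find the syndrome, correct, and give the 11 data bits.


Syndrome = 0: no error detected

Data: 10010100100 (no errors)


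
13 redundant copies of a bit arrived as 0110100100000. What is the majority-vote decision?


Ones: 4 out of 13
Threshold: 7

0 (4/13 voted 1)


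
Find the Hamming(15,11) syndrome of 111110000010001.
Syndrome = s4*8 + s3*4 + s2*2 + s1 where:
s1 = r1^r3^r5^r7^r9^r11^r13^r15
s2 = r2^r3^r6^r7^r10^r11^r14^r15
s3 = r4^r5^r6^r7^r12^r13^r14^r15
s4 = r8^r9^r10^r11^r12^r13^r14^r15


s1=1, s2=0, s3=1, s4=0

Syndrome = 5 (error at position 5)


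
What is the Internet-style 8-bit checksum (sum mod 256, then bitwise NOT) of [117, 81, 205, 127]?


Sum = 530 mod 256 = 18
Complement = 237

237


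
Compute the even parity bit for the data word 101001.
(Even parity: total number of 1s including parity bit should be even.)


Number of 1s in data: 3
Parity bit: 1

1


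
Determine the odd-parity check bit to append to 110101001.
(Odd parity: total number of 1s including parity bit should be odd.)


Number of 1s in data: 5
Parity bit: 0

0


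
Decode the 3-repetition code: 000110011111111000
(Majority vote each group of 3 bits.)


Groups: 000, 110, 011, 111, 111, 000
Majority votes: 011110

011110


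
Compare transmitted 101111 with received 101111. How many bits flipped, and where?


XOR: 000000

0 errors (received matches sent)


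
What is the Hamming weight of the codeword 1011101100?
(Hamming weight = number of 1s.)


Counting 1s in 1011101100

6


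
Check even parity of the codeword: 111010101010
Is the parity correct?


Number of 1s: 7

No, parity error (7 ones)


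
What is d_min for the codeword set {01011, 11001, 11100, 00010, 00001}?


Comparing all pairs, minimum distance: 2
Can detect 1 errors, correct 0 errors

2


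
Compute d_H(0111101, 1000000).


XOR: 1111101
Count of 1s: 6

6


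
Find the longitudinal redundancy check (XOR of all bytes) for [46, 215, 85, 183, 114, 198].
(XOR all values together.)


XOR chain: 46 ^ 215 ^ 85 ^ 183 ^ 114 ^ 198 = 175

175


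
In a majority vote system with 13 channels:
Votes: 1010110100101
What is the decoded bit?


Ones: 7 out of 13
Threshold: 7

1 (7/13 voted 1)


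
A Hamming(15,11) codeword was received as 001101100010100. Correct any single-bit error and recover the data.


Syndrome = 0: no error detected

Data: 10110010100 (no errors)


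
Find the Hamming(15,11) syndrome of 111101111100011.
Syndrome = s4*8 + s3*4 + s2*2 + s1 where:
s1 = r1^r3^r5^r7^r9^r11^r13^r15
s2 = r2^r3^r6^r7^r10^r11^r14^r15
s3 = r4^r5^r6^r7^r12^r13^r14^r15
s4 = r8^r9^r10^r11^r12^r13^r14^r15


s1=1, s2=1, s3=1, s4=1

Syndrome = 15 (error at position 15)


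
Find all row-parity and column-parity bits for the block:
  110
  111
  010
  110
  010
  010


Row parities: 011011
Column parities: 101

Row P: 011011, Col P: 101, Corner: 0


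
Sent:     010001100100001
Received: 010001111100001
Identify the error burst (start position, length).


XOR: 000000011000000

Burst at position 7, length 2


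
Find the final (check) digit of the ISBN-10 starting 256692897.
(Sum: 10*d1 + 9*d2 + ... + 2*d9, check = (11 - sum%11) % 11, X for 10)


Weighted sum: 292
292 mod 11 = 6

Check digit: 5


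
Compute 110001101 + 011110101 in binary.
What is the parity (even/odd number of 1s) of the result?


110001101 = 397
011110101 = 245
Sum = 642 = 1010000010
1s count = 3

odd parity (3 ones in 1010000010)


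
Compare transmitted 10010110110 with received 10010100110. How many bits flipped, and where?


XOR: 00000010000

1 error(s) at position(s): 6


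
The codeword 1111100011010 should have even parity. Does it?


Number of 1s: 8

Yes, parity is correct (8 ones)


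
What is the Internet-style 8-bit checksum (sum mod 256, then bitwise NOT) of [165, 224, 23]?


Sum = 412 mod 256 = 156
Complement = 99

99


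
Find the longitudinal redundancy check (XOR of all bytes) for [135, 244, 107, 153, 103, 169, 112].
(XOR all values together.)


XOR chain: 135 ^ 244 ^ 107 ^ 153 ^ 103 ^ 169 ^ 112 = 63

63


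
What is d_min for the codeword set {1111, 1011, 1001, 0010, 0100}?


Comparing all pairs, minimum distance: 1
Can detect 0 errors, correct 0 errors

1


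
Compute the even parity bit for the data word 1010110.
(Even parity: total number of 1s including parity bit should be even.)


Number of 1s in data: 4
Parity bit: 0

0


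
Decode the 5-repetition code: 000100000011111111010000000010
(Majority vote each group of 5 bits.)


Groups: 00010, 00000, 11111, 11101, 00000, 00010
Majority votes: 001100

001100


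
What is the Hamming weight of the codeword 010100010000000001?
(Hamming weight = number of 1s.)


Counting 1s in 010100010000000001

4


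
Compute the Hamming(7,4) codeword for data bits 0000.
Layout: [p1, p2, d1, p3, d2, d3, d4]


Parity bits: p1=0, p2=0, p3=0

0000000


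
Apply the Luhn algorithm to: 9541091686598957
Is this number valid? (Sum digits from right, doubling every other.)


Luhn sum = 87
87 mod 10 = 7

Invalid (Luhn sum mod 10 = 7)


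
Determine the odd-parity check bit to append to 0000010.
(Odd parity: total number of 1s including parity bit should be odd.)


Number of 1s in data: 1
Parity bit: 0

0


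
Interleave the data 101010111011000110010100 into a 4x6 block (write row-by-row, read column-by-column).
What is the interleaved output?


Matrix:
  101010
  111011
  000110
  010100
Read columns: 110001011100001111100100

110001011100001111100100


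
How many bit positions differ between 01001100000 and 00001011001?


XOR: 01000111001
Count of 1s: 5

5


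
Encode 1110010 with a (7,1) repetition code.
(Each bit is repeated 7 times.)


Each bit -> 7 copies

1111111111111111111110000000000000011111110000000


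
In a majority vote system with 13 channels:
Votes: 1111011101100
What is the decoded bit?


Ones: 9 out of 13
Threshold: 7

1 (9/13 voted 1)


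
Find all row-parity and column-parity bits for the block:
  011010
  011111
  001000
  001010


Row parities: 1110
Column parities: 000111

Row P: 1110, Col P: 000111, Corner: 1


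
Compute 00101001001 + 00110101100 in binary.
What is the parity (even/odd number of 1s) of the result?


00101001001 = 329
00110101100 = 428
Sum = 757 = 1011110101
1s count = 7

odd parity (7 ones in 1011110101)


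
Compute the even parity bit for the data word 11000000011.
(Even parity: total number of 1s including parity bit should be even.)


Number of 1s in data: 4
Parity bit: 0

0


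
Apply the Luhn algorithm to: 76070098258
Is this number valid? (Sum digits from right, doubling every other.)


Luhn sum = 42
42 mod 10 = 2

Invalid (Luhn sum mod 10 = 2)


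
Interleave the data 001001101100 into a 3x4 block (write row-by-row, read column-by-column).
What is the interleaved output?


Matrix:
  0010
  0110
  1100
Read columns: 001011110000

001011110000


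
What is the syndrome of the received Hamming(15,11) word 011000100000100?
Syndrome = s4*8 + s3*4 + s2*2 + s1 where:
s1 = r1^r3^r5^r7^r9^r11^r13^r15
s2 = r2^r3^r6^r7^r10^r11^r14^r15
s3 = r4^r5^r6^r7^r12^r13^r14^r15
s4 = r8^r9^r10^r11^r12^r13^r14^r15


s1=1, s2=1, s3=0, s4=1

Syndrome = 11 (error at position 11)


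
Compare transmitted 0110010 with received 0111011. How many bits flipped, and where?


XOR: 0001001

2 error(s) at position(s): 3, 6


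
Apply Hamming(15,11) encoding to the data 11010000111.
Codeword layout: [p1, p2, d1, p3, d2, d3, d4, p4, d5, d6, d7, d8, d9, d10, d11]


Parity bits: p1=1, p2=0, p3=1, p4=1

101110110000111


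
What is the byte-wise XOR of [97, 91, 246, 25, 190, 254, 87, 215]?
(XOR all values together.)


XOR chain: 97 ^ 91 ^ 246 ^ 25 ^ 190 ^ 254 ^ 87 ^ 215 = 21

21


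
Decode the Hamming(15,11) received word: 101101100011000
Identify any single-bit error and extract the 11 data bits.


Syndrome = 0: no error detected

Data: 10110011000 (no errors)


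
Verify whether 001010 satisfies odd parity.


Number of 1s: 2

No, parity error (2 ones)


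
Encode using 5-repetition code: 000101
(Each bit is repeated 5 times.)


Each bit -> 5 copies

000000000000000111110000011111


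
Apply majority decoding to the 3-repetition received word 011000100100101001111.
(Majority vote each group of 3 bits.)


Groups: 011, 000, 100, 100, 101, 001, 111
Majority votes: 1000101

1000101


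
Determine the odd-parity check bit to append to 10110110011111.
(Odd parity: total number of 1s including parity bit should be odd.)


Number of 1s in data: 10
Parity bit: 1

1


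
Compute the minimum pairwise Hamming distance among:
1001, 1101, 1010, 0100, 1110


Comparing all pairs, minimum distance: 1
Can detect 0 errors, correct 0 errors

1


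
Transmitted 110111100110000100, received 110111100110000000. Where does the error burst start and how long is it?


XOR: 000000000000000100

Burst at position 15, length 1


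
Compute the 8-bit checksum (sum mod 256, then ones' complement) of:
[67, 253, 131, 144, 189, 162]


Sum = 946 mod 256 = 178
Complement = 77

77


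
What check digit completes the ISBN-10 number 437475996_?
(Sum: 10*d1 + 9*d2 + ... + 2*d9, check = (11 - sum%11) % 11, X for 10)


Weighted sum: 293
293 mod 11 = 7

Check digit: 4


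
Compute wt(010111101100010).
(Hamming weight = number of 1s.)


Counting 1s in 010111101100010

8


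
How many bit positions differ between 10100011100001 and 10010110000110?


XOR: 00110101100111
Count of 1s: 8

8


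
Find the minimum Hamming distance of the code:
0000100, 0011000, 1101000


Comparing all pairs, minimum distance: 3
Can detect 2 errors, correct 1 errors

3


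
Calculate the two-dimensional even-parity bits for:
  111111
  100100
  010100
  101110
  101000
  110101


Row parities: 000000
Column parities: 111100

Row P: 000000, Col P: 111100, Corner: 0


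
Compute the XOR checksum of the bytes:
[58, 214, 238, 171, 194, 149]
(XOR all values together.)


XOR chain: 58 ^ 214 ^ 238 ^ 171 ^ 194 ^ 149 = 254

254


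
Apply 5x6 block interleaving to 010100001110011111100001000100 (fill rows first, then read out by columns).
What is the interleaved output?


Matrix:
  010100
  001110
  011111
  100001
  000100
Read columns: 000101010001100111010110000110

000101010001100111010110000110


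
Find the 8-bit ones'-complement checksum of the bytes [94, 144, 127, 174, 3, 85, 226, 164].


Sum = 1017 mod 256 = 249
Complement = 6

6


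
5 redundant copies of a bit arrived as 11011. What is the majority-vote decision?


Ones: 4 out of 5
Threshold: 3

1 (4/5 voted 1)


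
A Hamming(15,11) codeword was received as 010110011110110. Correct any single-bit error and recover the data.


Syndrome = 0: no error detected

Data: 01001110110 (no errors)


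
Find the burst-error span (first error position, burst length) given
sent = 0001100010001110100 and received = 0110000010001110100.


XOR: 0111100000000000000

Burst at position 1, length 4


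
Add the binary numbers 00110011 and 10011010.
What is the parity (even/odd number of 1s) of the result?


00110011 = 51
10011010 = 154
Sum = 205 = 11001101
1s count = 5

odd parity (5 ones in 11001101)


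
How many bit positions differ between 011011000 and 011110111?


XOR: 000101111
Count of 1s: 5

5


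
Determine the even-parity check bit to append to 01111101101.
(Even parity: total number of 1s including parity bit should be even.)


Number of 1s in data: 8
Parity bit: 0

0


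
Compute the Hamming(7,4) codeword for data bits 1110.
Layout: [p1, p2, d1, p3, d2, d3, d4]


Parity bits: p1=0, p2=0, p3=0

0010110


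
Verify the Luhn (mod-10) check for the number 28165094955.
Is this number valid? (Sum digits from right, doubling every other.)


Luhn sum = 50
50 mod 10 = 0

Valid (Luhn sum mod 10 = 0)


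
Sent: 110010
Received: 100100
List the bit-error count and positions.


XOR: 010110

3 error(s) at position(s): 1, 3, 4


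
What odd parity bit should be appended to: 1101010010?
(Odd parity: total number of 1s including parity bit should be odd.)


Number of 1s in data: 5
Parity bit: 0

0


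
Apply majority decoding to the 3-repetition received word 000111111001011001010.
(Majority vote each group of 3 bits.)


Groups: 000, 111, 111, 001, 011, 001, 010
Majority votes: 0110100

0110100


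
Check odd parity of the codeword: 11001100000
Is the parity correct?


Number of 1s: 4

No, parity error (4 ones)


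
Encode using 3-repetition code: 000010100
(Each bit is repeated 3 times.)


Each bit -> 3 copies

000000000000111000111000000


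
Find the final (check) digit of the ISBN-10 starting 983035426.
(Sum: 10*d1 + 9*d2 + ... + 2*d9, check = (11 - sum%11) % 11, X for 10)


Weighted sum: 263
263 mod 11 = 10

Check digit: 1


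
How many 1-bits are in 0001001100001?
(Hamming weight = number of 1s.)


Counting 1s in 0001001100001

4


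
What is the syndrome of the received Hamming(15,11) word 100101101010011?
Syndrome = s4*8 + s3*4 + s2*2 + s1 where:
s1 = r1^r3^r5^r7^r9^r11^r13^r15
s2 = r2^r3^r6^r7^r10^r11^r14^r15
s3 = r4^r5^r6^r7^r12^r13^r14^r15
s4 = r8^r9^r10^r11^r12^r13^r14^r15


s1=1, s2=1, s3=1, s4=0

Syndrome = 7 (error at position 7)


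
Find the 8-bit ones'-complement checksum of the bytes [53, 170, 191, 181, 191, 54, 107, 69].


Sum = 1016 mod 256 = 248
Complement = 7

7


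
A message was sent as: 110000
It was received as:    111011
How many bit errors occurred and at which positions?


XOR: 001011

3 error(s) at position(s): 2, 4, 5


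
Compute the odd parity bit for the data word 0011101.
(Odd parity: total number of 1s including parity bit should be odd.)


Number of 1s in data: 4
Parity bit: 1

1


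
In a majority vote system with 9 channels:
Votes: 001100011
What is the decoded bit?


Ones: 4 out of 9
Threshold: 5

0 (4/9 voted 1)


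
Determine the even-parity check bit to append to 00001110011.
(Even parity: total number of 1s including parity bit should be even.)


Number of 1s in data: 5
Parity bit: 1

1


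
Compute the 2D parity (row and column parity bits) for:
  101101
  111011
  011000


Row parities: 010
Column parities: 001110

Row P: 010, Col P: 001110, Corner: 1


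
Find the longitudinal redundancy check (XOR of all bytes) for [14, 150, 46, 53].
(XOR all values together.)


XOR chain: 14 ^ 150 ^ 46 ^ 53 = 131

131


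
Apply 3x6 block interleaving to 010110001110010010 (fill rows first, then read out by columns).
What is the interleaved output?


Matrix:
  010110
  001110
  010010
Read columns: 000101010110111000

000101010110111000


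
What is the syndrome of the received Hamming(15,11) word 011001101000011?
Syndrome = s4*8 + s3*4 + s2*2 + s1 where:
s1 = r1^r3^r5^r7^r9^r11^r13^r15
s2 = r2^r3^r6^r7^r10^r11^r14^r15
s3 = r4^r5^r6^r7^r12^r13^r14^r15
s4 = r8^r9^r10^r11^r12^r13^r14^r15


s1=0, s2=0, s3=0, s4=1

Syndrome = 8 (error at position 8)


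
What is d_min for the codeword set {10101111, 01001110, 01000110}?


Comparing all pairs, minimum distance: 1
Can detect 0 errors, correct 0 errors

1


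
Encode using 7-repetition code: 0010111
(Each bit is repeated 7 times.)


Each bit -> 7 copies

0000000000000011111110000000111111111111111111111


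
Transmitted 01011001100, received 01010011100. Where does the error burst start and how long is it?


XOR: 00001010000

Burst at position 4, length 3


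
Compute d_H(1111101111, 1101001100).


XOR: 0010100011
Count of 1s: 4

4


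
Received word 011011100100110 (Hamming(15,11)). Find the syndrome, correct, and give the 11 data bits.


Syndrome = 12: error at position 12

Data: 11110101110 (corrected bit 12)


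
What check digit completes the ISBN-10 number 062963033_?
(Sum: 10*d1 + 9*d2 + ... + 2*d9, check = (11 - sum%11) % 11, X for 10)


Weighted sum: 199
199 mod 11 = 1

Check digit: X


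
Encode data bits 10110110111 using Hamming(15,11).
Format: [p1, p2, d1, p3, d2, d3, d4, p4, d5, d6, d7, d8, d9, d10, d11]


Parity bits: p1=1, p2=1, p3=1, p4=1

111101110110111


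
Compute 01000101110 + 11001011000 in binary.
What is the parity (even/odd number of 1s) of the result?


01000101110 = 558
11001011000 = 1624
Sum = 2182 = 100010000110
1s count = 4

even parity (4 ones in 100010000110)


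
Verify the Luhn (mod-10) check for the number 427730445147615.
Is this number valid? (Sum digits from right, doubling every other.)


Luhn sum = 64
64 mod 10 = 4

Invalid (Luhn sum mod 10 = 4)


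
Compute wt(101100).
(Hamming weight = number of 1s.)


Counting 1s in 101100

3


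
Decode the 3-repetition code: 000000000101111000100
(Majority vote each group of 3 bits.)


Groups: 000, 000, 000, 101, 111, 000, 100
Majority votes: 0001100

0001100


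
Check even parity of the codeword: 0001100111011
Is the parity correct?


Number of 1s: 7

No, parity error (7 ones)


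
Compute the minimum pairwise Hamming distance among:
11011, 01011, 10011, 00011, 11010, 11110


Comparing all pairs, minimum distance: 1
Can detect 0 errors, correct 0 errors

1


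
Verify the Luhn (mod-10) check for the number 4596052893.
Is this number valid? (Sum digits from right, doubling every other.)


Luhn sum = 57
57 mod 10 = 7

Invalid (Luhn sum mod 10 = 7)


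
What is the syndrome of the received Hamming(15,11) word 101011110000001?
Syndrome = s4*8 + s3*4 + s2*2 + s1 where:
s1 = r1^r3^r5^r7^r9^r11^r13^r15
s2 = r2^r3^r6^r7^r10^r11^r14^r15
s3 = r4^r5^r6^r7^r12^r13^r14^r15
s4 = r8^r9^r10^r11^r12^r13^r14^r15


s1=1, s2=0, s3=0, s4=0

Syndrome = 1 (error at position 1)


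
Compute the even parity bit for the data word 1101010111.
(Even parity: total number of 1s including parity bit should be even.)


Number of 1s in data: 7
Parity bit: 1

1


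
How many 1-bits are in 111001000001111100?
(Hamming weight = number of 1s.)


Counting 1s in 111001000001111100

9


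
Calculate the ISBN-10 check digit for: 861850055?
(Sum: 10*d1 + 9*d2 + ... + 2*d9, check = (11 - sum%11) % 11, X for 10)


Weighted sum: 253
253 mod 11 = 0

Check digit: 0


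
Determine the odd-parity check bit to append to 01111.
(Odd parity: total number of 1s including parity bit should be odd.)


Number of 1s in data: 4
Parity bit: 1

1


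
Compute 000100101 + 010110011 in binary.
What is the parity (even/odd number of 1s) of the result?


000100101 = 37
010110011 = 179
Sum = 216 = 11011000
1s count = 4

even parity (4 ones in 11011000)


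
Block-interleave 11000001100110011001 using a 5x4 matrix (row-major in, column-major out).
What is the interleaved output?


Matrix:
  1100
  0001
  1001
  1001
  1001
Read columns: 10111100000000001111

10111100000000001111


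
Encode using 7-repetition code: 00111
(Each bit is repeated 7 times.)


Each bit -> 7 copies

00000000000000111111111111111111111


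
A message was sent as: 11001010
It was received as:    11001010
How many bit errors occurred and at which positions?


XOR: 00000000

0 errors (received matches sent)


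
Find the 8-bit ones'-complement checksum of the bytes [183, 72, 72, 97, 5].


Sum = 429 mod 256 = 173
Complement = 82

82


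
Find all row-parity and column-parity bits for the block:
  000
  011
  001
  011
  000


Row parities: 00100
Column parities: 001

Row P: 00100, Col P: 001, Corner: 1


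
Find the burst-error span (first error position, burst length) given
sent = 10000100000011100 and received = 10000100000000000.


XOR: 00000000000011100

Burst at position 12, length 3


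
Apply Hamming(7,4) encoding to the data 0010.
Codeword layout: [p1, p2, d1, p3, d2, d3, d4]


Parity bits: p1=0, p2=1, p3=1

0101010


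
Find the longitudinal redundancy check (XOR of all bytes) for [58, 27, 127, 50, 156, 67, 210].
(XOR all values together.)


XOR chain: 58 ^ 27 ^ 127 ^ 50 ^ 156 ^ 67 ^ 210 = 97

97


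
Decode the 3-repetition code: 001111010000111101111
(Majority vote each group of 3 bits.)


Groups: 001, 111, 010, 000, 111, 101, 111
Majority votes: 0100111

0100111
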